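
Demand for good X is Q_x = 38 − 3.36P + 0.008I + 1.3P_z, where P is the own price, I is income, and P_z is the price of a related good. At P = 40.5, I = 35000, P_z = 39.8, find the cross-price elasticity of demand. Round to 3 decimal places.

First evaluate Q_x: 38 − 3.36(40.5) + 0.008(35000) + 1.3(39.8) = 38 − 136.08 + 280 + 51.74 = 233.66.
∂Q_x/∂P_z = +1.3, so E_xy = 1.3·(39.8/233.66) ≈ 0.221.
E_xy > 0: the goods are substitutes.

0.221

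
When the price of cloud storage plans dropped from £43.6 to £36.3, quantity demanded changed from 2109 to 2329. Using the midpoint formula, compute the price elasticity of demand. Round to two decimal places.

-0.54

%ΔQ = (2329 − 2109)/[(2109 + 2329)/2] = 220/2219 ≈ 0.0991.
%ΔP = (36.3 − 43.6)/[(43.6 + 36.3)/2] = -7.3/39.95 ≈ -0.1827.
Arc elasticity E = %ΔQ/%ΔP ≈ 0.0991/-0.1827 ≈ -0.54.
|E| < 1: demand is inelastic over this range.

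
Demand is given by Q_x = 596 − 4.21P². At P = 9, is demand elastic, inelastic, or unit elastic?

At P = 9, Q_x = 254.99.
dQ_x/dP = −2·4.21·P = −75.78.
Point elasticity E = (dQ_x/dP)·(P/Q_x) = -75.78 × 9/254.99 ≈ -2.675.
|E| ≈ 2.675 > 1, so demand is elastic.

elastic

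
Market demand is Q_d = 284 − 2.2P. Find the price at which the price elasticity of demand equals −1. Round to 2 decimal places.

64.55

For linear demand Q_d = a − bP, E = −bP/(a − bP). |E| = 1 ⇒ bP = a − bP ⇒ P = a/(2b).
P = 284/(2·2.2) ≈ 64.55.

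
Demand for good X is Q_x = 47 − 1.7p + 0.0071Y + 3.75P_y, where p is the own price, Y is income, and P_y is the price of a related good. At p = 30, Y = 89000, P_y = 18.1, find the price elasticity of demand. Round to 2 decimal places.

-0.07

First evaluate Q_x: 47 − 1.7(30) + 0.0071(89000) + 3.75(18.1) = 47 − 51 + 631.9 + 67.875 = 695.775.
∂Q_x/∂p = −1.7, so E_p = (−1.7)·(30/695.775) ≈ -0.07.
|E_p| < 1: demand is inelastic.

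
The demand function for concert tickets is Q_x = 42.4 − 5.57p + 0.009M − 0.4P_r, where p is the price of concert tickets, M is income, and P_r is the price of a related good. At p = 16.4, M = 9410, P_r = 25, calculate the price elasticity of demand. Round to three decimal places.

At the given point, Q_x = 42.4 − 5.57(16.4) + 0.009(9410) − 0.4(25) = 42.4 − 91.348 + 84.69 − 10 = 25.742.
∂Q_x/∂p = −5.57, so E_p = (−5.57)·(16.4/25.742) ≈ -3.549.
|E_p| > 1: demand is elastic.

-3.549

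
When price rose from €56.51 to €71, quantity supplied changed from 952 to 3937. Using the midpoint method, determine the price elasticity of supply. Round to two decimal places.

%ΔQ = (3937 − 952)/[(952 + 3937)/2] = 2985/2444.5 ≈ 1.2211.
%ΔP = (71 − 56.51)/[(56.51 + 71)/2] = 14.49/63.755 ≈ 0.2273.
Arc elasticity E = %ΔQ/%ΔP ≈ 1.2211/0.2273 ≈ 5.37.
|E| > 1: supply is elastic over this range.

5.37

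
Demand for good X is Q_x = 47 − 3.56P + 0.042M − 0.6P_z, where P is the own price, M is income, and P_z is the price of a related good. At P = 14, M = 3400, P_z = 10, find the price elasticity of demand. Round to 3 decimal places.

First evaluate Q_x: 47 − 3.56(14) + 0.042(3400) − 0.6(10) = 47 − 49.84 + 142.8 − 6 = 133.96.
∂Q_x/∂P = −3.56, so E_p = (−3.56)·(14/133.96) ≈ -0.372.
|E_p| < 1: demand is inelastic.

-0.372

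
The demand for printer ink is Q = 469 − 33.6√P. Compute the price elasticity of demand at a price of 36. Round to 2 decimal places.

At P = 36, Q = 267.4.
dQ/dP = −33.6/(2√P) = −33.6/(2·6).
Point elasticity E = (dQ/dP)·(P/Q) = -2.8 × 36/267.4 ≈ -0.38.
|E| < 1, so demand is inelastic at this price.

-0.38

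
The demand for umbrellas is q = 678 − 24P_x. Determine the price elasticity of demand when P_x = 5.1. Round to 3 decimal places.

-0.220

At P_x = 5.1, q = 555.6.
dq/dP_x = −24.
Point elasticity E = (dq/dP_x)·(P_x/q) = -24 × 5.1/555.6 ≈ -0.220.
|E| < 1, so demand is inelastic at this price.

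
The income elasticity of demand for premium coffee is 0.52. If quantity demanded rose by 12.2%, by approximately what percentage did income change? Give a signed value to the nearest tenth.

23.5

%ΔQ ≈ E × %ΔI ⇒ %ΔI = %ΔQ / E = (12.2%)/(0.52) ≈ 23.5%.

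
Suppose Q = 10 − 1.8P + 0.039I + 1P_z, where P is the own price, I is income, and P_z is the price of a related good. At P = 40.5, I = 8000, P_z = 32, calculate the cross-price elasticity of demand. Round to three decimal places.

Substituting, Q = 10 − 1.8(40.5) + 0.039(8000) + 1(32) = 10 − 72.9 + 312 + 32 = 281.1.
∂Q/∂P_z = +1, so E_xy = 1·(32/281.1) ≈ 0.114.
E_xy > 0: the goods are substitutes.

0.114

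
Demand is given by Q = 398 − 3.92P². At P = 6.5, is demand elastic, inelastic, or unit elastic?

At P = 6.5, Q = 232.38.
dQ/dP = −2·3.92·P = −50.96.
Point elasticity E = (dQ/dP)·(P/Q) = -50.96 × 6.5/232.38 ≈ -1.425.
|E| ≈ 1.425 > 1, so demand is elastic.

elastic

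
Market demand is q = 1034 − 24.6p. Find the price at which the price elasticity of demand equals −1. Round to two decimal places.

21.02

For linear demand q = a − bp, E = −bp/(a − bp). |E| = 1 ⇒ bp = a − bp ⇒ p = a/(2b).
p = 1034/(2·24.6) ≈ 21.02.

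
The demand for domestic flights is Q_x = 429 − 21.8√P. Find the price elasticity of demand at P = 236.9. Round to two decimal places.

At P = 236.9, Q_x = 93.4641.
dQ_x/dP = −21.8/(2√P) = −21.8/(2·15.3916).
Point elasticity E = (dQ_x/dP)·(P/Q_x) = -0.7082 × 236.9/93.4641 ≈ -1.79.
|E| > 1, so demand is elastic at this price.

-1.79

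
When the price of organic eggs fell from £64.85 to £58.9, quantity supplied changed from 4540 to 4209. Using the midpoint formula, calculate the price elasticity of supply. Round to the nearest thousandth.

0.787

%ΔQ = (4209 − 4540)/[(4540 + 4209)/2] = -331/4374.5 ≈ -0.0757.
%Δp = (58.9 − 64.85)/[(64.85 + 58.9)/2] = -5.95/61.875 ≈ -0.0962.
Arc elasticity E = %ΔQ/%Δp ≈ -0.0757/-0.0962 ≈ 0.787.
|E| < 1: supply is inelastic over this range.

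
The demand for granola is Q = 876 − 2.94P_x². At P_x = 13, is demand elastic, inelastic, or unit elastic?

elastic

At P_x = 13, Q = 379.14.
dQ/dP_x = −2·2.94·P_x = −76.44.
Point elasticity E = (dQ/dP_x)·(P_x/Q) = -76.44 × 13/379.14 ≈ -2.621.
|E| ≈ 2.621 > 1, so demand is elastic.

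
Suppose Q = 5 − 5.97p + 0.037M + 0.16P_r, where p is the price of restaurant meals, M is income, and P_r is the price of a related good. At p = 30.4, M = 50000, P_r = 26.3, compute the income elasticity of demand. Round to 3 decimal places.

Q = 5 − 5.97(30.4) + 0.037(50000) + 0.16(26.3) = 5 − 181.488 + 1850 + 4.208 = 1677.72.
∂Q/∂M = +0.037, so E_I = 0.037·(50000/1677.72) ≈ 1.103.
E_I > 1: normal good (luxury).

1.103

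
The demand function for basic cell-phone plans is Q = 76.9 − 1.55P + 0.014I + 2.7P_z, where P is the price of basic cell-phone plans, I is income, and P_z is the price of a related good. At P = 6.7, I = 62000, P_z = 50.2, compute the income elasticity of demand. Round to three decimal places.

Substituting, Q = 76.9 − 1.55(6.7) + 0.014(62000) + 2.7(50.2) = 76.9 − 10.385 + 868 + 135.54 = 1070.055.
∂Q/∂I = +0.014, so E_I = 0.014·(62000/1070.055) ≈ 0.811.
E_I ∈ (0,1): normal good (necessity).

0.811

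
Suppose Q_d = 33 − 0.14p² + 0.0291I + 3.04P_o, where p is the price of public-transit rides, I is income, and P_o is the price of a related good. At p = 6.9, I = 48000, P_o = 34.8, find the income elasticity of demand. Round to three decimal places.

0.914

First evaluate Q_d: 33 − 0.14(6.9)² + 0.0291(48000) + 3.04(34.8) = 33 − 6.6654 + 1396.8 + 105.792 = 1528.9266.
∂Q_d/∂I = +0.0291, so E_I = 0.0291·(48000/1528.9266) ≈ 0.914.
E_I ∈ (0,1): normal good (necessity).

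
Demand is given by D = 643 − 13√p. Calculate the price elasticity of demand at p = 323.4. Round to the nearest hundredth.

At p = 323.4, D = 409.2168.
dD/dp = −13/(2√p) = −13/(2·17.9833).
Point elasticity E = (dD/dp)·(p/D) = -0.3614 × 323.4/409.2168 ≈ -0.29.
|E| < 1, so demand is inelastic at this price.

-0.29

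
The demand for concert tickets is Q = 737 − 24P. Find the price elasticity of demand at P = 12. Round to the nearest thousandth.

-0.641

At P = 12, Q = 449.
dQ/dP = −24.
Point elasticity E = (dQ/dP)·(P/Q) = -24 × 12/449 ≈ -0.641.
|E| < 1, so demand is inelastic at this price.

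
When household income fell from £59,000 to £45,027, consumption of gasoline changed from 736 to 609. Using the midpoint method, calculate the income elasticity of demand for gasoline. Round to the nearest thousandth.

0.703

%ΔQ = (609 − 736)/[(736+609)/2] = -127/672.5 ≈ -0.1888.
%ΔY = (45,027 − 59,000)/[(59,000+45,027)/2] = -13973/52013.5 ≈ -0.2686.
E_I = %ΔQ/%ΔY ≈ 0.703.
E_I ∈ (0,1): normal good (necessity).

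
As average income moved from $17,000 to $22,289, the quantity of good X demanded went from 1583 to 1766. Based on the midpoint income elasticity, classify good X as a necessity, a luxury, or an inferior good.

necessity

%ΔQ = (1766 − 1583)/[(1583+1766)/2] = 183/1674.5 ≈ 0.1093.
%ΔY = (22,289 − 17,000)/[(17,000+22,289)/2] = 5289/19644.5 ≈ 0.2692.
E_I = %ΔQ/%ΔY ≈ 0.406.
E_I ∈ (0,1): normal good (necessity).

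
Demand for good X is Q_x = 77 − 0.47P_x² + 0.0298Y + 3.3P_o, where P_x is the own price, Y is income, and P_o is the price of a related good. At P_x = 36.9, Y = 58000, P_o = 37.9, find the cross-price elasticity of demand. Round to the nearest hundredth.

0.10

First evaluate Q_x: 77 − 0.47(36.9)² + 0.0298(58000) + 3.3(37.9) = 77 − 639.9567 + 1728.4 + 125.07 = 1290.5133.
∂Q_x/∂P_o = +3.3, so E_xy = 3.3·(37.9/1290.5133) ≈ 0.10.
E_xy > 0: the goods are substitutes.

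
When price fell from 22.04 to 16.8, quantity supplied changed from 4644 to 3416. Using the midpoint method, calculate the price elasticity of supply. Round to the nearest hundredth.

%ΔQ = (3416 − 4644)/[(4644 + 3416)/2] = -1228/4030 ≈ -0.3047.
%Δp = (16.8 − 22.04)/[(22.04 + 16.8)/2] = -5.24/19.42 ≈ -0.2698.
Arc elasticity E = %ΔQ/%Δp ≈ -0.3047/-0.2698 ≈ 1.13.
|E| > 1: supply is elastic over this range.

1.13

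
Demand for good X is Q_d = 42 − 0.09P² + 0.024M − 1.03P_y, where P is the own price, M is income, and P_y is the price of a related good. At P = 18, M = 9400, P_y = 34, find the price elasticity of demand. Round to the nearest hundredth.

Q_d = 42 − 0.09(18)² + 0.024(9400) − 1.03(34) = 42 − 29.16 + 225.6 − 35.02 = 203.42.
∂Q_d/∂P = −2·0.09·P = -3.24, so E_p = -3.24·(18/203.42) ≈ -0.29.
|E_p| < 1: demand is inelastic.

-0.29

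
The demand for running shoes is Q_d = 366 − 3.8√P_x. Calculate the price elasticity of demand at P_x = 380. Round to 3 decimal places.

At P_x = 380, Q_d = 291.9244.
dQ_d/dP_x = −3.8/(2√P_x) = −3.8/(2·19.4936).
Point elasticity E = (dQ_d/dP_x)·(P_x/Q_d) = -0.0975 × 380/291.9244 ≈ -0.127.
|E| < 1, so demand is inelastic at this price.

-0.127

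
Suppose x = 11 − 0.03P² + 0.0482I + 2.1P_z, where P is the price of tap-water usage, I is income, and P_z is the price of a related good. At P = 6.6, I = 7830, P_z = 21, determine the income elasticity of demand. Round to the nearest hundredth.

Evaluating quantity at (P, I, P_z) gives x = 11 − 0.03(6.6)² + 0.0482(7830) + 2.1(21) = 11 − 1.3068 + 377.406 + 44.1 = 431.1992.
∂x/∂I = +0.0482, so E_I = 0.0482·(7830/431.1992) ≈ 0.88.
E_I ∈ (0,1): normal good (necessity).

0.88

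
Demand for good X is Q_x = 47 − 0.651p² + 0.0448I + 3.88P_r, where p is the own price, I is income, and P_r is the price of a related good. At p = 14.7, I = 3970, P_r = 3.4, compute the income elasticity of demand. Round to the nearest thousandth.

Q_x = 47 − 0.651(14.7)² + 0.0448(3970) + 3.88(3.4) = 47 − 140.6746 + 177.856 + 13.192 = 97.3734.
∂Q_x/∂I = +0.0448, so E_I = 0.0448·(3970/97.3734) ≈ 1.827.
E_I > 1: normal good (luxury).

1.827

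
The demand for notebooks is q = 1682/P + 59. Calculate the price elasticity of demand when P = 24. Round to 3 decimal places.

At P = 24, q = 129.0833.
dq/dP = −1682/P² = −2.9201.
Point elasticity E = (dq/dP)·(P/q) = -2.9201 × 24/129.0833 ≈ -0.543.
|E| < 1, so demand is inelastic at this price.

-0.543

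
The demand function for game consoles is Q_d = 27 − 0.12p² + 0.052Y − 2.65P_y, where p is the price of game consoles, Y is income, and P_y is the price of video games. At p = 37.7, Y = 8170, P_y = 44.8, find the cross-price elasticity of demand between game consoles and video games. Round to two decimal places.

-0.73

At the given point, Q_d = 27 − 0.12(37.7)² + 0.052(8170) − 2.65(44.8) = 27 − 170.5548 + 424.84 − 118.72 = 162.5652.
∂Q_d/∂P_y = −2.65, so E_xy = -2.65·(44.8/162.5652) ≈ -0.73.
E_xy < 0: the goods are complements.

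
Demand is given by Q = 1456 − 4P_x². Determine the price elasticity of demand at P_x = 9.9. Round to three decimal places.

At P_x = 9.9, Q = 1063.96.
dQ/dP_x = −2·4·P_x = −79.2.
Point elasticity E = (dQ/dP_x)·(P_x/Q) = -79.2 × 9.9/1063.96 ≈ -0.737.
|E| < 1, so demand is inelastic at this price.

-0.737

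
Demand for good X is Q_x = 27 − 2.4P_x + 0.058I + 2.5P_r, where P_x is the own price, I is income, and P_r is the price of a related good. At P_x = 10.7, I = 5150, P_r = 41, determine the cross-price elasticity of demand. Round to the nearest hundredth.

0.25

Evaluating quantity at (P_x, I, P_r) gives Q_x = 27 − 2.4(10.7) + 0.058(5150) + 2.5(41) = 27 − 25.68 + 298.7 + 102.5 = 402.52.
∂Q_x/∂P_r = +2.5, so E_xy = 2.5·(41/402.52) ≈ 0.25.
E_xy > 0: the goods are substitutes.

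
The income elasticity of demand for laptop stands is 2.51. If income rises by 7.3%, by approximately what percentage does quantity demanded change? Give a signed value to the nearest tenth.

%ΔQ ≈ E × %ΔI = (2.51) × (7.3%) ≈ 18.3%.

18.3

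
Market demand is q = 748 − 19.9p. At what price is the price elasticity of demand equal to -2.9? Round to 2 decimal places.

27.95

Set −bp/(a − bp) = −2.9 ⇒ bp = 2.9(a − bp) ⇒ bp(1+2.9) = 2.9·a.
p = 2.9·748/(19.9·3.9) ≈ 27.95.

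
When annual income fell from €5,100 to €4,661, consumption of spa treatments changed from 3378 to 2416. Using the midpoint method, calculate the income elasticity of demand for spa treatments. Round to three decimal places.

%ΔQ = (2416 − 3378)/[(3378+2416)/2] = -962/2897 ≈ -0.3321.
%ΔI = (4,661 − 5,100)/[(5,100+4,661)/2] = -439/4880.5 ≈ -0.0899.
E_I = %ΔQ/%ΔI ≈ 3.692.
E_I > 1: normal good (luxury).

3.692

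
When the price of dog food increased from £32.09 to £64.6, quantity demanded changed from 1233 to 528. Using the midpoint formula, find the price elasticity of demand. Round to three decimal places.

%ΔQ = (528 − 1233)/[(1233 + 528)/2] = -705/880.5 ≈ -0.8007.
%ΔP = (64.6 − 32.09)/[(32.09 + 64.6)/2] = 32.51/48.345 ≈ 0.6725.
Arc elasticity E = %ΔQ/%ΔP ≈ -0.8007/0.6725 ≈ -1.191.
|E| > 1: demand is elastic over this range.

-1.191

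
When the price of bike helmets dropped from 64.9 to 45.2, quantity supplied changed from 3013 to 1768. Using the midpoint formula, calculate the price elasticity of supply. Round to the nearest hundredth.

1.46

%Δq = (1768 − 3013)/[(3013 + 1768)/2] = -1245/2390.5 ≈ -0.5208.
%ΔP = (45.2 − 64.9)/[(64.9 + 45.2)/2] = -19.7/55.05 ≈ -0.3579.
Arc elasticity E = %Δq/%ΔP ≈ -0.5208/-0.3579 ≈ 1.46.
|E| > 1: supply is elastic over this range.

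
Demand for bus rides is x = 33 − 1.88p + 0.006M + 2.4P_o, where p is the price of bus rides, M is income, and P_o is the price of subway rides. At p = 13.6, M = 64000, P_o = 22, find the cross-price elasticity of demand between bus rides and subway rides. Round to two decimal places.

At the given point, x = 33 − 1.88(13.6) + 0.006(64000) + 2.4(22) = 33 − 25.568 + 384 + 52.8 = 444.232.
∂x/∂P_o = +2.4, so E_xy = 2.4·(22/444.232) ≈ 0.12.
E_xy > 0: the goods are substitutes.

0.12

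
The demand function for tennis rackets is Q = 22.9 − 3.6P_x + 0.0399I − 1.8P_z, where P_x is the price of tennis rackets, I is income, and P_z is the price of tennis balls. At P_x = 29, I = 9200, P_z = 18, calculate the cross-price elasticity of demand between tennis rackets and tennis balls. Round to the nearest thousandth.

-0.128

First evaluate Q: 22.9 − 3.6(29) + 0.0399(9200) − 1.8(18) = 22.9 − 104.4 + 367.08 − 32.4 = 253.18.
∂Q/∂P_z = −1.8, so E_xy = -1.8·(18/253.18) ≈ -0.128.
E_xy < 0: the goods are complements.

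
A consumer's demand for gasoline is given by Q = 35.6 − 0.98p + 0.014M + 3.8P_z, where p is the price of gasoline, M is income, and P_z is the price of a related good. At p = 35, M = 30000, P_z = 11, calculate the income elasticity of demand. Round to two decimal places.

Q = 35.6 − 0.98(35) + 0.014(30000) + 3.8(11) = 35.6 − 34.3 + 420 + 41.8 = 463.1.
∂Q/∂M = +0.014, so E_I = 0.014·(30000/463.1) ≈ 0.91.
E_I ∈ (0,1): normal good (necessity).

0.91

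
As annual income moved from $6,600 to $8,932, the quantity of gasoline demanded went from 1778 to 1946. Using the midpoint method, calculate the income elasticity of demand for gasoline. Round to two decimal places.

0.30

%ΔQ = (1946 − 1778)/[(1778+1946)/2] = 168/1862 ≈ 0.0902.
%ΔY = (8,932 − 6,600)/[(6,600+8,932)/2] = 2332/7766 ≈ 0.3003.
E_I = %ΔQ/%ΔY ≈ 0.30.
E_I ∈ (0,1): normal good (necessity).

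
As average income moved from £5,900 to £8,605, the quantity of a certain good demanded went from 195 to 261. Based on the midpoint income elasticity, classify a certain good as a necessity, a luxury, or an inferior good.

%ΔQ = (261 − 195)/[(195+261)/2] = 66/228 ≈ 0.2895.
%ΔY = (8,605 − 5,900)/[(5,900+8,605)/2] = 2705/7252.5 ≈ 0.3730.
E_I = %ΔQ/%ΔY ≈ 0.776.
E_I ∈ (0,1): normal good (necessity).

necessity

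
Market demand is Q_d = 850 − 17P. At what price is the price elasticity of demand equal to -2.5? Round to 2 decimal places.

Set −bP/(a − bP) = −2.5 ⇒ bP = 2.5(a − bP) ⇒ bP(1+2.5) = 2.5·a.
P = 2.5·850/(17·3.5) ≈ 35.71.

35.71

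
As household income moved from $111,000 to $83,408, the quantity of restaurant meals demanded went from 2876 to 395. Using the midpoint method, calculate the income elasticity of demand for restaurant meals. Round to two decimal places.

5.34

%ΔQ = (395 − 2876)/[(2876+395)/2] = -2481/1635.5 ≈ -1.5170.
%ΔM = (83,408 − 111,000)/[(111,000+83,408)/2] = -27592/97204 ≈ -0.2839.
E_I = %ΔQ/%ΔM ≈ 5.34.
E_I > 1: normal good (luxury).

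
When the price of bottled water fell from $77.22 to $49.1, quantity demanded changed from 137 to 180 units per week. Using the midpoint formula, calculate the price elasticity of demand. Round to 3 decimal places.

-0.609

%ΔQ = (180 − 137)/[(137 + 180)/2] = 43/158.5 ≈ 0.2713.
%ΔP = (49.1 − 77.22)/[(77.22 + 49.1)/2] = -28.12/63.16 ≈ -0.4452.
Arc elasticity E = %ΔQ/%ΔP ≈ 0.2713/-0.4452 ≈ -0.609.
|E| < 1: demand is inelastic over this range.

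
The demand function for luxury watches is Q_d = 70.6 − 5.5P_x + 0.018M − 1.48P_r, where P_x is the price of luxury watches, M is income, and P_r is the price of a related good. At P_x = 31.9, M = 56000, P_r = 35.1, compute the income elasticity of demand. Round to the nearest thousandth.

1.184

At the given point, Q_d = 70.6 − 5.5(31.9) + 0.018(56000) − 1.48(35.1) = 70.6 − 175.45 + 1008 − 51.948 = 851.202.
∂Q_d/∂M = +0.018, so E_I = 0.018·(56000/851.202) ≈ 1.184.
E_I > 1: normal good (luxury).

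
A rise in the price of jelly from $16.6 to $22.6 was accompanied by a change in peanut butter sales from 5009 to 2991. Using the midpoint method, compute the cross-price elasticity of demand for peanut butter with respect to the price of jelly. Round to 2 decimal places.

%ΔQ_x = (2991 − 5009)/[(5009+2991)/2] = -2018/4000 ≈ -0.5045.
%ΔP_y = (22.6 − 16.6)/[(16.6+22.6)/2] ≈ 0.3061.
E_xy = -0.5045/0.3061 ≈ -1.65.
E_xy < 0, so peanut butter and jelly are complements.

-1.65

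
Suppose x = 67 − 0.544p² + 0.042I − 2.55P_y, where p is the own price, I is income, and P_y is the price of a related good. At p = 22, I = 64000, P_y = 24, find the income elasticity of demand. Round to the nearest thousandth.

1.106

First evaluate x: 67 − 0.544(22)² + 0.042(64000) − 2.55(24) = 67 − 263.296 + 2688 − 61.2 = 2430.504.
∂x/∂I = +0.042, so E_I = 0.042·(64000/2430.504) ≈ 1.106.
E_I > 1: normal good (luxury).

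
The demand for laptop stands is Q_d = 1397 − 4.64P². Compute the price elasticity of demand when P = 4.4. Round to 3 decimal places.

-0.137

At P = 4.4, Q_d = 1307.1696.
dQ_d/dP = −2·4.64·P = −40.832.
Point elasticity E = (dQ_d/dP)·(P/Q_d) = -40.832 × 4.4/1307.1696 ≈ -0.137.
|E| < 1, so demand is inelastic at this price.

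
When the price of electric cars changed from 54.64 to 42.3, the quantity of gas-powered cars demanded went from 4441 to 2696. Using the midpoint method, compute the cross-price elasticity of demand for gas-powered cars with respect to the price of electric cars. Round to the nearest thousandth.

%ΔQ_x = (2696 − 4441)/[(4441+2696)/2] = -1745/3568.5 ≈ -0.4890.
%ΔP_y = (42.3 − 54.64)/[(54.64+42.3)/2] ≈ -0.2546.
E_xy = -0.4890/-0.2546 ≈ 1.921.
E_xy > 0, so gas-powered cars and electric cars are substitutes.

1.921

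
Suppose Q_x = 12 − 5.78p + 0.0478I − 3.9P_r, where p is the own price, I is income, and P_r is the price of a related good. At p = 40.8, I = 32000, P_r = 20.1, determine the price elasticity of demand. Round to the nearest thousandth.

-0.192

Substituting, Q_x = 12 − 5.78(40.8) + 0.0478(32000) − 3.9(20.1) = 12 − 235.824 + 1529.6 − 78.39 = 1227.386.
∂Q_x/∂p = −5.78, so E_p = (−5.78)·(40.8/1227.386) ≈ -0.192.
|E_p| < 1: demand is inelastic.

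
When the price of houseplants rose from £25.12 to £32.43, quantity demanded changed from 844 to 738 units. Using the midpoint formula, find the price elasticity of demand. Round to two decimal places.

-0.53

%Δq = (738 − 844)/[(844 + 738)/2] = -106/791 ≈ -0.1340.
%Δp = (32.43 − 25.12)/[(25.12 + 32.43)/2] = 7.31/28.775 ≈ 0.2540.
Arc elasticity E = %Δq/%Δp ≈ -0.1340/0.2540 ≈ -0.53.
|E| < 1: demand is inelastic over this range.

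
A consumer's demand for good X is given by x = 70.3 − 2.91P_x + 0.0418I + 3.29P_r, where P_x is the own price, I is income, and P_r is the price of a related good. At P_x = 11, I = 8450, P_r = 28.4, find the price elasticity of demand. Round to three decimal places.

Substituting, x = 70.3 − 2.91(11) + 0.0418(8450) + 3.29(28.4) = 70.3 − 32.01 + 353.21 + 93.436 = 484.936.
∂x/∂P_x = −2.91, so E_p = (−2.91)·(11/484.936) ≈ -0.066.
|E_p| < 1: demand is inelastic.

-0.066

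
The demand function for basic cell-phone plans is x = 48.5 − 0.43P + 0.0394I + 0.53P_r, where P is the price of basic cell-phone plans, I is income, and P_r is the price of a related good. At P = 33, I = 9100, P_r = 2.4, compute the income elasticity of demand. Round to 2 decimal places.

0.91

Evaluating quantity at (P, I, P_r) gives x = 48.5 − 0.43(33) + 0.0394(9100) + 0.53(2.4) = 48.5 − 14.19 + 358.54 + 1.272 = 394.122.
∂x/∂I = +0.0394, so E_I = 0.0394·(9100/394.122) ≈ 0.91.
E_I ∈ (0,1): normal good (necessity).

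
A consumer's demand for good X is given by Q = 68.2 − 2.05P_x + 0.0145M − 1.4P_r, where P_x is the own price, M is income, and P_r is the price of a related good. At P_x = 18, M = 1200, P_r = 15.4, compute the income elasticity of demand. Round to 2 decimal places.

0.64

First evaluate Q: 68.2 − 2.05(18) + 0.0145(1200) − 1.4(15.4) = 68.2 − 36.9 + 17.4 − 21.56 = 27.14.
∂Q/∂M = +0.0145, so E_I = 0.0145·(1200/27.14) ≈ 0.64.
E_I ∈ (0,1): normal good (necessity).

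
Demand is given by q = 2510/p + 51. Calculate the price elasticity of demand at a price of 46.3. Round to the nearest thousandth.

-0.515

At p = 46.3, q = 105.2117.
dq/dp = −2510/p² = −1.1709.
Point elasticity E = (dq/dp)·(p/q) = -1.1709 × 46.3/105.2117 ≈ -0.515.
|E| < 1, so demand is inelastic at this price.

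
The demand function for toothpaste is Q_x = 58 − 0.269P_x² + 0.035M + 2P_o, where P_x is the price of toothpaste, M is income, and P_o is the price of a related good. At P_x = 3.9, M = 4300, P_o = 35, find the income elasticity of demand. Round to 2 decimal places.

Q_x = 58 − 0.269(3.9)² + 0.035(4300) + 2(35) = 58 − 4.0915 + 150.5 + 70 = 274.4085.
∂Q_x/∂M = +0.035, so E_I = 0.035·(4300/274.4085) ≈ 0.55.
E_I ∈ (0,1): normal good (necessity).

0.55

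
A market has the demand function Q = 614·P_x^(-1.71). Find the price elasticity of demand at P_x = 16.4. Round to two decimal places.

For a Cobb–Douglas (constant-elasticity) form Q = A·P_x^α·…, the elasticity with respect to P_x equals the exponent α at every point.
Here the exponent on P_x is -1.71, so the price elasticity of demand is -1.71.

-1.71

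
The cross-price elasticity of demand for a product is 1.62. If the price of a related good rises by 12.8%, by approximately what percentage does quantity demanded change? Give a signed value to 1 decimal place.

%ΔQ ≈ E × %ΔP_y = (1.62) × (12.8%) ≈ 20.7%.

20.7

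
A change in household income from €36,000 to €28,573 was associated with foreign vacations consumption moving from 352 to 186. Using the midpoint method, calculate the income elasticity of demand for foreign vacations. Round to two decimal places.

%ΔQ = (186 − 352)/[(352+186)/2] = -166/269 ≈ -0.6171.
%ΔM = (28,573 − 36,000)/[(36,000+28,573)/2] = -7427/32286.5 ≈ -0.2300.
E_I = %ΔQ/%ΔM ≈ 2.68.
E_I > 1: normal good (luxury).

2.68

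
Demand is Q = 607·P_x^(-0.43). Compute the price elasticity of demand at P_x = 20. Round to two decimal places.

-0.43

For a Cobb–Douglas (constant-elasticity) form Q = A·P_x^α·…, the elasticity with respect to P_x equals the exponent α at every point.
Here the exponent on P_x is -0.43, so the price elasticity of demand is -0.43.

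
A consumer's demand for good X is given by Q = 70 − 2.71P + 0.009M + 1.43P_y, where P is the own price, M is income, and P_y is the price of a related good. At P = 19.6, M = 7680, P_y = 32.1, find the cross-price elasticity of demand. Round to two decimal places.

0.35

Substituting, Q = 70 − 2.71(19.6) + 0.009(7680) + 1.43(32.1) = 70 − 53.116 + 69.12 + 45.903 = 131.907.
∂Q/∂P_y = +1.43, so E_xy = 1.43·(32.1/131.907) ≈ 0.35.
E_xy > 0: the goods are substitutes.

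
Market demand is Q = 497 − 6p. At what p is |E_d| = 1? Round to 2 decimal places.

41.42

For linear demand Q = a − bp, E = −bp/(a − bp). |E| = 1 ⇒ bp = a − bp ⇒ p = a/(2b).
p = 497/(2·6) ≈ 41.42.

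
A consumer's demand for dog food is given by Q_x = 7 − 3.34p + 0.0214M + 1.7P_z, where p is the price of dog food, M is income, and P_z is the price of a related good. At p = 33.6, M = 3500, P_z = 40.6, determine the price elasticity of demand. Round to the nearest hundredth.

-2.90

First evaluate Q_x: 7 − 3.34(33.6) + 0.0214(3500) + 1.7(40.6) = 7 − 112.224 + 74.9 + 69.02 = 38.696.
∂Q_x/∂p = −3.34, so E_p = (−3.34)·(33.6/38.696) ≈ -2.90.
|E_p| > 1: demand is elastic.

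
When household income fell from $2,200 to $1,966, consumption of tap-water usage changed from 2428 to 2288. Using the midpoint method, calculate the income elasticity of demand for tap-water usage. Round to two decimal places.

%ΔQ = (2288 − 2428)/[(2428+2288)/2] = -140/2358 ≈ -0.0594.
%ΔI = (1,966 − 2,200)/[(2,200+1,966)/2] = -234/2083 ≈ -0.1123.
E_I = %ΔQ/%ΔI ≈ 0.53.
E_I ∈ (0,1): normal good (necessity).

0.53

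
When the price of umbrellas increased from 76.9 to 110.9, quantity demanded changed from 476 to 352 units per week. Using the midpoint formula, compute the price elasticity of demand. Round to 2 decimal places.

-0.83

%ΔQ = (352 − 476)/[(476 + 352)/2] = -124/414 ≈ -0.2995.
%Δp = (110.9 − 76.9)/[(76.9 + 110.9)/2] = 34/93.9 ≈ 0.3621.
Arc elasticity E = %ΔQ/%Δp ≈ -0.2995/0.3621 ≈ -0.83.
|E| < 1: demand is inelastic over this range.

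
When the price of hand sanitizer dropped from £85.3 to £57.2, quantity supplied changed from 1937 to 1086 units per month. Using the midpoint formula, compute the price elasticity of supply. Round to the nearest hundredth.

1.43

%ΔQ = (1086 − 1937)/[(1937 + 1086)/2] = -851/1511.5 ≈ -0.5630.
%ΔP = (57.2 − 85.3)/[(85.3 + 57.2)/2] = -28.1/71.25 ≈ -0.3944.
Arc elasticity E = %ΔQ/%ΔP ≈ -0.5630/-0.3944 ≈ 1.43.
|E| > 1: supply is elastic over this range.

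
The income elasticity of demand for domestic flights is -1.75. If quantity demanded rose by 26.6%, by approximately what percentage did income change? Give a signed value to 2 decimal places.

-15.20

%ΔQ ≈ E × %ΔI ⇒ %ΔI = %ΔQ / E = (26.6%)/(-1.75) = -15.20%.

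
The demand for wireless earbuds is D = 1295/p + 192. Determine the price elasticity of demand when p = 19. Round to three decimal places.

At p = 19, D = 260.1579.
dD/dp = −1295/p² = −3.5873.
Point elasticity E = (dD/dp)·(p/D) = -3.5873 × 19/260.1579 ≈ -0.262.
|E| < 1, so demand is inelastic at this price.

-0.262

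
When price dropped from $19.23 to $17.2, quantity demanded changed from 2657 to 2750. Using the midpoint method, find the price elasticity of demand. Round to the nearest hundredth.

-0.31

%ΔQ = (2750 − 2657)/[(2657 + 2750)/2] = 93/2703.5 ≈ 0.0344.
%ΔP = (17.2 − 19.23)/[(19.23 + 17.2)/2] = -2.03/18.215 ≈ -0.1114.
Arc elasticity E = %ΔQ/%ΔP ≈ 0.0344/-0.1114 ≈ -0.31.
|E| < 1: demand is inelastic over this range.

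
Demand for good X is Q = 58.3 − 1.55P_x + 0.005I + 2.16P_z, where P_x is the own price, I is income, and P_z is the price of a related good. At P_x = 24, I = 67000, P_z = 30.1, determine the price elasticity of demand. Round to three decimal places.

-0.088

Evaluating quantity at (P_x, I, P_z) gives Q = 58.3 − 1.55(24) + 0.005(67000) + 2.16(30.1) = 58.3 − 37.2 + 335 + 65.016 = 421.116.
∂Q/∂P_x = −1.55, so E_p = (−1.55)·(24/421.116) ≈ -0.088.
|E_p| < 1: demand is inelastic.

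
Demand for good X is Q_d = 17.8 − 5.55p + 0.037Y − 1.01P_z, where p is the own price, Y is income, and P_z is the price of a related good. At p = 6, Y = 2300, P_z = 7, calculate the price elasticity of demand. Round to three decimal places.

-0.533

Substituting, Q_d = 17.8 − 5.55(6) + 0.037(2300) − 1.01(7) = 17.8 − 33.3 + 85.1 − 7.07 = 62.53.
∂Q_d/∂p = −5.55, so E_p = (−5.55)·(6/62.53) ≈ -0.533.
|E_p| < 1: demand is inelastic.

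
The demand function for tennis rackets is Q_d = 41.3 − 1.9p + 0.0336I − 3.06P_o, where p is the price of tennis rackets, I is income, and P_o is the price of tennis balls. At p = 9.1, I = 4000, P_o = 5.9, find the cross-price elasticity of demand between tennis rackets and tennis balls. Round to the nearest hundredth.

-0.13

Evaluating quantity at (p, I, P_o) gives Q_d = 41.3 − 1.9(9.1) + 0.0336(4000) − 3.06(5.9) = 41.3 − 17.29 + 134.4 − 18.054 = 140.356.
∂Q_d/∂P_o = −3.06, so E_xy = -3.06·(5.9/140.356) ≈ -0.13.
E_xy < 0: the goods are complements.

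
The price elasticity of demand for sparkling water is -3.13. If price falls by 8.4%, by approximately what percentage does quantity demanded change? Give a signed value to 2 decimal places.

26.29

%ΔQ ≈ E × %ΔP = (-3.13) × (-8.4%) ≈ 26.29%.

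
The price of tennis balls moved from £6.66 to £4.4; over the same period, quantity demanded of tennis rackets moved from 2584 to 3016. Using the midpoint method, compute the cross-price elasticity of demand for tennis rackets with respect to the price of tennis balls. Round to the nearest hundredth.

%ΔQ_x = (3016 − 2584)/[(2584+3016)/2] = 432/2800 ≈ 0.1543.
%ΔP_y = (4.4 − 6.66)/[(6.66+4.4)/2] ≈ -0.4087.
E_xy = 0.1543/-0.4087 ≈ -0.38.
E_xy < 0, so tennis rackets and tennis balls are complements.

-0.38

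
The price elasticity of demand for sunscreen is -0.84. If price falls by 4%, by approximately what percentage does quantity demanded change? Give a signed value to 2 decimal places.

3.36

%ΔQ ≈ E × %ΔP = (-0.84) × (-4%) = 3.36%.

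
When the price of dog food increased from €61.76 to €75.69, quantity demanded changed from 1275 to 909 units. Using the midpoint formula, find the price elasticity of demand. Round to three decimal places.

%Δq = (909 − 1275)/[(1275 + 909)/2] = -366/1092 ≈ -0.3352.
%Δp = (75.69 − 61.76)/[(61.76 + 75.69)/2] = 13.93/68.725 ≈ 0.2027.
Arc elasticity E = %Δq/%Δp ≈ -0.3352/0.2027 ≈ -1.654.
|E| > 1: demand is elastic over this range.

-1.654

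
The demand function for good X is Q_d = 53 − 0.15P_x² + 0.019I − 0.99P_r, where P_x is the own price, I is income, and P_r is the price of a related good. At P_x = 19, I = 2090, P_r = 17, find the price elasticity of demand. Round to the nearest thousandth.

Evaluating quantity at (P_x, I, P_r) gives Q_d = 53 − 0.15(19)² + 0.019(2090) − 0.99(17) = 53 − 54.15 + 39.71 − 16.83 = 21.73.
∂Q_d/∂P_x = −2·0.15·P_x = -5.7, so E_p = -5.7·(19/21.73) ≈ -4.984.
|E_p| > 1: demand is elastic.

-4.984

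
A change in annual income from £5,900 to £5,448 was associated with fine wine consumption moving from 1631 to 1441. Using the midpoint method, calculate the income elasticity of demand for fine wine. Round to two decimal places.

%ΔQ = (1441 − 1631)/[(1631+1441)/2] = -190/1536 ≈ -0.1237.
%ΔM = (5,448 − 5,900)/[(5,900+5,448)/2] = -452/5674 ≈ -0.0797.
E_I = %ΔQ/%ΔM ≈ 1.55.
E_I > 1: normal good (luxury).

1.55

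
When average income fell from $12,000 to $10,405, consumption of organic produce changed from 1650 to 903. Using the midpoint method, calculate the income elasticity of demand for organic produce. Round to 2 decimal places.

%ΔQ = (903 − 1650)/[(1650+903)/2] = -747/1276.5 ≈ -0.5852.
%ΔY = (10,405 − 12,000)/[(12,000+10,405)/2] = -1595/11202.5 ≈ -0.1424.
E_I = %ΔQ/%ΔY ≈ 4.11.
E_I > 1: normal good (luxury).

4.11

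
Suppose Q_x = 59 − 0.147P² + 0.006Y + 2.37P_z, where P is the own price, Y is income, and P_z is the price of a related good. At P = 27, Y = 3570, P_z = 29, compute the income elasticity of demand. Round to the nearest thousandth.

0.510

Q_x = 59 − 0.147(27)² + 0.006(3570) + 2.37(29) = 59 − 107.163 + 21.42 + 68.73 = 41.987.
∂Q_x/∂Y = +0.006, so E_I = 0.006·(3570/41.987) ≈ 0.510.
E_I ∈ (0,1): normal good (necessity).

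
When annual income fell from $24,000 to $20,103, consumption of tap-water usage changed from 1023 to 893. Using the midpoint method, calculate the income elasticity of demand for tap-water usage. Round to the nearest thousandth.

%ΔQ = (893 − 1023)/[(1023+893)/2] = -130/958 ≈ -0.1357.
%ΔY = (20,103 − 24,000)/[(24,000+20,103)/2] = -3897/22051.5 ≈ -0.1767.
E_I = %ΔQ/%ΔY ≈ 0.768.
E_I ∈ (0,1): normal good (necessity).

0.768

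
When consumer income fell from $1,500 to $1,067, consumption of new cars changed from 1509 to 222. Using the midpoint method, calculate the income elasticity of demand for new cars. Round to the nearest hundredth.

4.41

%ΔQ = (222 − 1509)/[(1509+222)/2] = -1287/865.5 ≈ -1.4870.
%ΔM = (1,067 − 1,500)/[(1,500+1,067)/2] = -433/1283.5 ≈ -0.3374.
E_I = %ΔQ/%ΔM ≈ 4.41.
E_I > 1: normal good (luxury).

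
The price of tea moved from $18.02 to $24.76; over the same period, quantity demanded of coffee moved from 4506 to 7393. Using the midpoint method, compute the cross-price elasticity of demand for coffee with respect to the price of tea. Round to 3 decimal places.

1.540

%ΔQ_x = (7393 − 4506)/[(4506+7393)/2] = 2887/5949.5 ≈ 0.4853.
%ΔP_y = (24.76 − 18.02)/[(18.02+24.76)/2] ≈ 0.3151.
E_xy = 0.4853/0.3151 ≈ 1.540.
E_xy > 0, so coffee and tea are substitutes.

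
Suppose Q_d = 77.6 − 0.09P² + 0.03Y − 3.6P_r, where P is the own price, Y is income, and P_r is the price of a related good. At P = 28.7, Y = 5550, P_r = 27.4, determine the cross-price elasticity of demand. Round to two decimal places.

Substituting, Q_d = 77.6 − 0.09(28.7)² + 0.03(5550) − 3.6(27.4) = 77.6 − 74.1321 + 166.5 − 98.64 = 71.3279.
∂Q_d/∂P_r = −3.6, so E_xy = -3.6·(27.4/71.3279) ≈ -1.38.
E_xy < 0: the goods are complements.

-1.38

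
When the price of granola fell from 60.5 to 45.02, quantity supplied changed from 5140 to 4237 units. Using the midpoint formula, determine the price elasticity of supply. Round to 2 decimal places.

%ΔQ = (4237 − 5140)/[(5140 + 4237)/2] = -903/4688.5 ≈ -0.1926.
%ΔP = (45.02 − 60.5)/[(60.5 + 45.02)/2] = -15.48/52.76 ≈ -0.2934.
Arc elasticity E = %ΔQ/%ΔP ≈ -0.1926/-0.2934 ≈ 0.66.
|E| < 1: supply is inelastic over this range.

0.66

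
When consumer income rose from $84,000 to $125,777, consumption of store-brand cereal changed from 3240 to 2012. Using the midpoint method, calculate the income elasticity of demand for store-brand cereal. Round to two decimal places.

-1.17

%ΔQ = (2012 − 3240)/[(3240+2012)/2] = -1228/2626 ≈ -0.4676.
%ΔM = (125,777 − 84,000)/[(84,000+125,777)/2] = 41777/104888.5 ≈ 0.3983.
E_I = %ΔQ/%ΔM ≈ -1.17.
E_I < 0: inferior good.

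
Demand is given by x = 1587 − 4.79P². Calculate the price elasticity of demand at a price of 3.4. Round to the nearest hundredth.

At P = 3.4, x = 1531.6276.
dx/dP = −2·4.79·P = −32.572.
Point elasticity E = (dx/dP)·(P/x) = -32.572 × 3.4/1531.6276 ≈ -0.07.
|E| < 1, so demand is inelastic at this price.

-0.07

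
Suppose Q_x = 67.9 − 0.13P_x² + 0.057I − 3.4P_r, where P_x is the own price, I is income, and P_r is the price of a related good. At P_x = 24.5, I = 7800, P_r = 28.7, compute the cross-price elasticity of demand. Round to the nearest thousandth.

Substituting, Q_x = 67.9 − 0.13(24.5)² + 0.057(7800) − 3.4(28.7) = 67.9 − 78.0325 + 444.6 − 97.58 = 336.8875.
∂Q_x/∂P_r = −3.4, so E_xy = -3.4·(28.7/336.8875) ≈ -0.290.
E_xy < 0: the goods are complements.

-0.290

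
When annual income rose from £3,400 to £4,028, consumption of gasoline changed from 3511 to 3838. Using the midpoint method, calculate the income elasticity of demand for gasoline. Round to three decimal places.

%ΔQ = (3838 − 3511)/[(3511+3838)/2] = 327/3674.5 ≈ 0.0890.
%ΔI = (4,028 − 3,400)/[(3,400+4,028)/2] = 628/3714 ≈ 0.1691.
E_I = %ΔQ/%ΔI ≈ 0.526.
E_I ∈ (0,1): normal good (necessity).

0.526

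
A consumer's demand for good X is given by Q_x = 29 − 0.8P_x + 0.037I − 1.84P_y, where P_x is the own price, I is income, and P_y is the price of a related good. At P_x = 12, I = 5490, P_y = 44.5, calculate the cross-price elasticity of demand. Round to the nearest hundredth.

-0.58

At the given point, Q_x = 29 − 0.8(12) + 0.037(5490) − 1.84(44.5) = 29 − 9.6 + 203.13 − 81.88 = 140.65.
∂Q_x/∂P_y = −1.84, so E_xy = -1.84·(44.5/140.65) ≈ -0.58.
E_xy < 0: the goods are complements.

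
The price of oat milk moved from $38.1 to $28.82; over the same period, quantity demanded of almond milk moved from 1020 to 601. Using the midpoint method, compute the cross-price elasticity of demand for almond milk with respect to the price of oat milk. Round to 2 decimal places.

1.86

%ΔQ_x = (601 − 1020)/[(1020+601)/2] = -419/810.5 ≈ -0.5170.
%ΔP_y = (28.82 − 38.1)/[(38.1+28.82)/2] ≈ -0.2773.
E_xy = -0.5170/-0.2773 ≈ 1.86.
E_xy > 0, so almond milk and oat milk are substitutes.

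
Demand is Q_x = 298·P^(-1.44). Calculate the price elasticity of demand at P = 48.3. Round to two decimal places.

For a Cobb–Douglas (constant-elasticity) form Q_x = A·P^α·…, the elasticity with respect to P equals the exponent α at every point.
Here the exponent on P is -1.44, so the price elasticity of demand is -1.44.

-1.44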